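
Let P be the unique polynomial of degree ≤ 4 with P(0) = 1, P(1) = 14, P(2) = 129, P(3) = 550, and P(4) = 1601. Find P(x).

Write P(x) = ax^4 + bx^3 + cx^2 + dx + e. Substituting each data point gives a linear system:
  e = 1
  a + b + c + d + e = 14
  16a + 8b + 4c + 2d + e = 129
  81a + 27b + 9c + 3d + e = 550
  256a + 64b + 16c + 4d + e = 1601
Solving the system yields a = 5, b = 4, c = 4, d = 0, e = 1.
So P(x) = 5x⁴ + 4x³ + 4x² + 1.
Check: P(0) = 1. ✓

P(x) = 5x^4 + 4x^3 + 4x^2 + 1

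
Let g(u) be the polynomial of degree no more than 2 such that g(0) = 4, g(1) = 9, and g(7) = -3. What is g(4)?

12

Write g(u) = au^2 + bu + c. Substituting each data point gives a linear system:
  c = 4
  a + b + c = 9
  49a + 7b + c = -3
Solving the system yields a = -1, b = 6, c = 4.
So g(u) = -u² + 6u + 4.
Then g(4) = 12.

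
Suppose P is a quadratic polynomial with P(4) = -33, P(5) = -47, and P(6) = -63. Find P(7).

-81

Write P(n) = an^2 + bn + c. Substituting each data point gives a linear system:
  16a + 4b + c = -33
  25a + 5b + c = -47
  36a + 6b + c = -63
Solving the system yields a = -1, b = -5, c = 3.
So P(n) = -n^2 - 5n + 3.
Then P(7) = -81.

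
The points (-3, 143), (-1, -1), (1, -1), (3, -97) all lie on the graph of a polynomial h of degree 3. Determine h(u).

h(u) = -5u^3 + 3u^2 + 5u - 4

Using the Lagrange interpolation formula with nodes -3, -1, 1, 3:
  L_0(u) = (u + 1)(u - 1)(u - 3) / -48
  L_1(u) = (u + 3)(u - 1)(u - 3) / 16
  L_2(u) = (u + 3)(u + 1)(u - 3) / -16
  L_3(u) = (u + 3)(u + 1)(u - 1) / 48
Then h(u) = 143·L_0(u) - 1·L_1(u) - 1·L_2(u) - 97·L_3(u).
Expanding and collecting terms gives h(u) = -5u^3 + 3u^2 + 5u - 4.
Check: h(-3) = 143. ✓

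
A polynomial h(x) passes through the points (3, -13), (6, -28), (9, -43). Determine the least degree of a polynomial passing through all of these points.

Forward differences of the values at x = 3, 6, 9:
  h  : -13  -28  -43
  Δ  : -15  -15
  Δ^2: 0
The first differences are constant (-15) and nonzero, while all higher differences vanish, so the minimal degree is 1.

1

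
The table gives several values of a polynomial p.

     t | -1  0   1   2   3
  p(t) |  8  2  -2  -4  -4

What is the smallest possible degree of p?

2

Forward differences of the values at t = -1, 0, 1, 2, 3:
  p  : 8  2  -2  -4  -4
  Δ  : -6  -4  -2  0
  Δ^2: 2  2  2
  Δ^3: 0  0
  Δ^4: 0
The second differences are constant (2) and nonzero, while all higher differences vanish, so the minimal degree is 2.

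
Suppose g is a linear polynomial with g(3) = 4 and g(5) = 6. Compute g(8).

9

Using the Lagrange interpolation formula with nodes 3, 5:
  L_0(u) = (u - 5) / -2
  L_1(u) = (u - 3) / 2
Then g(u) = 4·L_0(u) + 6·L_1(u).
Expanding and collecting terms gives g(u) = u + 1.
Evaluating at u = 8: g(8) = 9.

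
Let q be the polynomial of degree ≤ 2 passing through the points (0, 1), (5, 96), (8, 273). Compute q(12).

649

Write q(t) = at^2 + bt + c. Substituting each data point gives a linear system:
  c = 1
  25a + 5b + c = 96
  64a + 8b + c = 273
Solving the system yields a = 5, b = -6, c = 1.
So q(t) = 5t^2 - 6t + 1.
Then q(12) = 649.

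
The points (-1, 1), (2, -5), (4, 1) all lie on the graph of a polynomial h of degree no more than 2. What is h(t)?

h(t) = t^2 - 3t - 3

Write h(t) = at^2 + bt + c. Substituting each data point gives a linear system:
  a - b + c = 1
  4a + 2b + c = -5
  16a + 4b + c = 1
Solving the system yields a = 1, b = -3, c = -3.
So h(t) = t^2 - 3t - 3.
Check: h(2) = -5. ✓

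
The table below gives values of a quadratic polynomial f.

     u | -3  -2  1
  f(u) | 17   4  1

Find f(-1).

-3

Using the Lagrange interpolation formula with nodes -3, -2, 1:
  L_0(u) = (u + 2)(u - 1) / 4
  L_1(u) = (u + 3)(u - 1) / -3
  L_2(u) = (u + 3)(u + 2) / 12
Then f(u) = 17·L_0(u) + 4·L_1(u) + 1·L_2(u).
Expanding and collecting terms gives f(u) = 3u^2 + 2u - 4.
Evaluating at u = -1: f(-1) = -3.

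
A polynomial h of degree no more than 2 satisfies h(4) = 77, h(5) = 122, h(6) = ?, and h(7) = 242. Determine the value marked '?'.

177

The 3 known points determine the degree-2 polynomial uniquely.
Write h(u) = au^2 + bu + c. Substituting each data point gives a linear system:
  16a + 4b + c = 77
  25a + 5b + c = 122
  49a + 7b + c = 242
Solving the system yields a = 5, b = 0, c = -3.
So h(u) = 5u² - 3.
Then h(6) = 177.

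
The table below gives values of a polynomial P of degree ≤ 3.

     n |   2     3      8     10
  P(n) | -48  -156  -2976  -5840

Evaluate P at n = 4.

Write P(n) = an^3 + bn^2 + cn + d. Substituting each data point gives a linear system:
  8a + 4b + 2c + d = -48
  27a + 9b + 3c + d = -156
  512a + 64b + 8c + d = -2976
  1000a + 100b + 10c + d = -5840
Solving the system yields a = -6, b = 2, c = -4, d = 0.
So P(n) = -6n^3 + 2n^2 - 4n.
Then P(4) = -368.

-368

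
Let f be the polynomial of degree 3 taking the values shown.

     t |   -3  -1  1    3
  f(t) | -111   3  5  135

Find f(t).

f(t) = 5t^3 + t^2 - 4t + 3

Write f(t) = at^3 + bt^2 + ct + d. Substituting each data point gives a linear system:
  -27a + 9b - 3c + d = -111
  -a + b - c + d = 3
  a + b + c + d = 5
  27a + 9b + 3c + d = 135
Solving the system yields a = 5, b = 1, c = -4, d = 3.
So f(t) = 5t³ + t² - 4t + 3.
Check: f(1) = 5. ✓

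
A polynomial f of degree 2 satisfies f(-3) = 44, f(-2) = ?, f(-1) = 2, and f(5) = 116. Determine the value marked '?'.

The 3 known points determine the degree-2 polynomial uniquely.
Write f(t) = at^2 + bt + c. Substituting each data point gives a linear system:
  9a - 3b + c = 44
  a - b + c = 2
  25a + 5b + c = 116
Solving the system yields a = 5, b = -1, c = -4.
So f(t) = 5t² - t - 4.
Then f(-2) = 18.

18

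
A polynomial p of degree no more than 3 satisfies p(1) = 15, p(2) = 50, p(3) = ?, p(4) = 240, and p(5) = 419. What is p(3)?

121

On equispaced nodes a degree-3 polynomial has vanishing fourth forward difference, so
  p(1) - 4·p(2) + 6·p(3) - 4·p(4) + p(5) = 0.
Substituting the known values and solving for p(3):
  6·p(3) = 726
  p(3) = 121.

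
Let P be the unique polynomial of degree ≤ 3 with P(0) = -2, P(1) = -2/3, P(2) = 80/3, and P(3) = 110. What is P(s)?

P(s) = 5s^3 - 2s^2 - (5/3)s - 2

Write P(s) = as^3 + bs^2 + cs + d. Substituting each data point gives a linear system:
  d = -2
  a + b + c + d = -2/3
  8a + 4b + 2c + d = 80/3
  27a + 9b + 3c + d = 110
Solving the system yields a = 5, b = -2, c = -5/3, d = -2.
So P(s) = 5s³ - 2s² - (5/3)s - 2.
Check: P(3) = 110. ✓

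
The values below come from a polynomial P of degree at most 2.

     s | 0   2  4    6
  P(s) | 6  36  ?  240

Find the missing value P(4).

On equispaced nodes a degree-2 polynomial has vanishing third forward difference, so
  - P(0) + 3·P(2) - 3·P(4) + P(6) = 0.
Substituting the known values and solving for P(4):
  -3·P(4) = -342
  P(4) = 114.

114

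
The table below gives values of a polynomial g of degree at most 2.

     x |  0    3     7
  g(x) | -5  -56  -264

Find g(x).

g(x) = -5x^2 - 2x - 5

Using the Lagrange interpolation formula with nodes 0, 3, 7:
  L_0(x) = (x - 3)(x - 7) / 21
  L_1(x) = x(x - 7) / -12
  L_2(x) = x(x - 3) / 28
Then g(x) = -5·L_0(x) - 56·L_1(x) - 264·L_2(x).
Expanding and collecting terms gives g(x) = -5x^2 - 2x - 5.
Check: g(7) = -264. ✓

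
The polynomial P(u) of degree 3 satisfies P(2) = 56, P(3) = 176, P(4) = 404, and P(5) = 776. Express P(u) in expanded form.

P(u) = 6u^3 + 6u - 4

Write P(u) = au^3 + bu^2 + cu + d. Substituting each data point gives a linear system:
  8a + 4b + 2c + d = 56
  27a + 9b + 3c + d = 176
  64a + 16b + 4c + d = 404
  125a + 25b + 5c + d = 776
Solving the system yields a = 6, b = 0, c = 6, d = -4.
So P(u) = 6u³ + 6u - 4.
Check: P(5) = 776. ✓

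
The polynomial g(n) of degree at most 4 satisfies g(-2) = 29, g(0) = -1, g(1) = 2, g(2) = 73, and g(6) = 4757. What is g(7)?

Write g(n) = an^4 + bn^3 + cn^2 + dn + e. Substituting each data point gives a linear system:
  16a - 8b + 4c - 2d + e = 29
  e = -1
  a + b + c + d + e = 2
  16a + 8b + 4c + 2d + e = 73
  1296a + 216b + 36c + 6d + e = 4757
Solving the system yields a = 3, b = 4, c = 1, d = -5, e = -1.
So g(n) = 3n^4 + 4n^3 + n^2 - 5n - 1.
Then g(7) = 8588.

8588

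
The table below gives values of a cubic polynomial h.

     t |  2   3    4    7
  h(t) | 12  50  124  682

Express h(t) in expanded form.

h(t) = 2t^3 - 4

Using the Lagrange interpolation formula with nodes 2, 3, 4, 7:
  L_0(t) = (t - 3)(t - 4)(t - 7) / -10
  L_1(t) = (t - 2)(t - 4)(t - 7) / 4
  L_2(t) = (t - 2)(t - 3)(t - 7) / -6
  L_3(t) = (t - 2)(t - 3)(t - 4) / 60
Then h(t) = 12·L_0(t) + 50·L_1(t) + 124·L_2(t) + 682·L_3(t).
Expanding and collecting terms gives h(t) = 2t^3 - 4.
Check: h(2) = 12. ✓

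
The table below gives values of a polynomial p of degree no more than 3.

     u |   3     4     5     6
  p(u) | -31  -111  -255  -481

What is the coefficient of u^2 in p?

Write p(u) = au^3 + bu^2 + cu + d. Substituting each data point gives a linear system:
  27a + 9b + 3c + d = -31
  64a + 16b + 4c + d = -111
  125a + 25b + 5c + d = -255
  216a + 36b + 6c + d = -481
Solving the system yields a = -3, b = 4, c = 3, d = 5.
So p(u) = -3u^3 + 4u^2 + 3u + 5.
The coefficient of u^2 is 4.

4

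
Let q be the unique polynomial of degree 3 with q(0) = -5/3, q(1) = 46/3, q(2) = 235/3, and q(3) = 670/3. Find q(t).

Using the Lagrange interpolation formula with nodes 0, 1, 2, 3:
  L_0(t) = (t - 1)(t - 2)(t - 3) / -6
  L_1(t) = t(t - 2)(t - 3) / 2
  L_2(t) = t(t - 1)(t - 3) / -2
  L_3(t) = t(t - 1)(t - 2) / 6
Then q(t) = -5/3·L_0(t) + 46/3·L_1(t) + 235/3·L_2(t) + 670/3·L_3(t).
Expanding and collecting terms gives q(t) = 6t^3 + 5t^2 + 6t - 5/3.
Check: q(0) = -5/3. ✓

q(t) = 6t^3 + 5t^2 + 6t - 5/3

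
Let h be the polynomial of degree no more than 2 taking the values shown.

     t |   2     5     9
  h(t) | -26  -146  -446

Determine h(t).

Write h(t) = at^2 + bt + c. Substituting each data point gives a linear system:
  4a + 2b + c = -26
  25a + 5b + c = -146
  81a + 9b + c = -446
Solving the system yields a = -5, b = -5, c = 4.
So h(t) = -5t² - 5t + 4.
Check: h(2) = -26. ✓

h(t) = -5t^2 - 5t + 4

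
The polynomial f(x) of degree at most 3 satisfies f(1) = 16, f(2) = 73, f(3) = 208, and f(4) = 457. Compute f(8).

3313

Using the Lagrange interpolation formula with nodes 1, 2, 3, 4:
  L_0(x) = (x - 2)(x - 3)(x - 4) / -6
  L_1(x) = (x - 1)(x - 3)(x - 4) / 2
  L_2(x) = (x - 1)(x - 2)(x - 4) / -2
  L_3(x) = (x - 1)(x - 2)(x - 3) / 6
Then f(x) = 16·L_0(x) + 73·L_1(x) + 208·L_2(x) + 457·L_3(x).
Expanding and collecting terms gives f(x) = 6x³ + 3x² + 6x + 1.
Evaluating at x = 8: f(8) = 3313.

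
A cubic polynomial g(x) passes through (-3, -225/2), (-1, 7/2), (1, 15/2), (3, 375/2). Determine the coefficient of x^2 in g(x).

Write g(x) = ax^3 + bx^2 + cx + d. Substituting each data point gives a linear system:
  -27a + 9b - 3c + d = -225/2
  -a + b - c + d = 7/2
  a + b + c + d = 15/2
  27a + 9b + 3c + d = 375/2
Solving the system yields a = 6, b = 4, c = -4, d = 3/2.
So g(x) = 6x^3 + 4x^2 - 4x + 3/2.
The coefficient of x^2 is 4.

4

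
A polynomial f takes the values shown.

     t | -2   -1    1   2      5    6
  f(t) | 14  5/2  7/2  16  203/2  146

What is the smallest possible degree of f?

Divided differences on the nodes -2, -1, 1, 2, 5, 6:
  order 0: 14  5/2  7/2  16  203/2  146
  order 1: -23/2  1/2  25/2  57/2  89/2
  order 2: 4  4  4  4
  order 3: 0  0  0
  order 4: 0  0
  order 5: 0
The order-2 divided differences are all 4 (nonzero) and every higher order vanishes, so the data lies on a polynomial of degree exactly 2.

2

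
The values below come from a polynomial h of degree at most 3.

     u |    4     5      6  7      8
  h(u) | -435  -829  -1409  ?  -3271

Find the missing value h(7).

On equispaced nodes a degree-3 polynomial has vanishing fourth forward difference, so
  h(4) - 4·h(5) + 6·h(6) - 4·h(7) + h(8) = 0.
Substituting the known values and solving for h(7):
  -4·h(7) = 8844
  h(7) = -2211.

-2211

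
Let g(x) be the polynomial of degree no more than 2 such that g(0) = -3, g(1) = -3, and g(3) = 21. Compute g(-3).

45

Using the Lagrange interpolation formula with nodes 0, 1, 3:
  L_0(x) = (x - 1)(x - 3) / 3
  L_1(x) = x(x - 3) / -2
  L_2(x) = x(x - 1) / 6
Then g(x) = -3·L_0(x) - 3·L_1(x) + 21·L_2(x).
Expanding and collecting terms gives g(x) = 4x^2 - 4x - 3.
Evaluating at x = -3: g(-3) = 45.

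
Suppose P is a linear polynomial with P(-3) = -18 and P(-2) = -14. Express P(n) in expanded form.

Using the Lagrange interpolation formula with nodes -3, -2:
  L_0(n) = (n + 2) / -1
  L_1(n) = (n + 3) / 1
Then P(n) = -18·L_0(n) - 14·L_1(n).
Expanding and collecting terms gives P(n) = 4n - 6.
Check: P(-2) = -14. ✓

P(n) = 4n - 6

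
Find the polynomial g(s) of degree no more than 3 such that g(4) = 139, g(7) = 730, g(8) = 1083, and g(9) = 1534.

Using the Lagrange interpolation formula with nodes 4, 7, 8, 9:
  L_0(s) = (s - 7)(s - 8)(s - 9) / -60
  L_1(s) = (s - 4)(s - 8)(s - 9) / 6
  L_2(s) = (s - 4)(s - 7)(s - 9) / -4
  L_3(s) = (s - 4)(s - 7)(s - 8) / 10
Then g(s) = 139·L_0(s) + 730·L_1(s) + 1083·L_2(s) + 1534·L_3(s).
Expanding and collecting terms gives g(s) = 2s^3 + s^2 - 5.
Check: g(7) = 730. ✓

g(s) = 2s^3 + s^2 - 5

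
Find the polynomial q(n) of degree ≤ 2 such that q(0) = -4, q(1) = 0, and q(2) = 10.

q(n) = 3n^2 + n - 4

Write q(n) = an^2 + bn + c. Substituting each data point gives a linear system:
  c = -4
  a + b + c = 0
  4a + 2b + c = 10
Solving the system yields a = 3, b = 1, c = -4.
So q(n) = 3n^2 + n - 4.
Check: q(0) = -4. ✓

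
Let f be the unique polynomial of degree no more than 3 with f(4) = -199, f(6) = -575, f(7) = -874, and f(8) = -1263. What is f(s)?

f(s) = -2s^3 - 3s^2 - 6s + 1

Write f(s) = as^3 + bs^2 + cs + d. Substituting each data point gives a linear system:
  64a + 16b + 4c + d = -199
  216a + 36b + 6c + d = -575
  343a + 49b + 7c + d = -874
  512a + 64b + 8c + d = -1263
Solving the system yields a = -2, b = -3, c = -6, d = 1.
So f(s) = -2s^3 - 3s^2 - 6s + 1.
Check: f(4) = -199. ✓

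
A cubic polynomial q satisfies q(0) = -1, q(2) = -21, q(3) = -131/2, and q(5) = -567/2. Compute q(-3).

73/2

Using the Lagrange interpolation formula with nodes 0, 2, 3, 5:
  L_0(x) = (x - 2)(x - 3)(x - 5) / -30
  L_1(x) = x(x - 3)(x - 5) / 6
  L_2(x) = x(x - 2)(x - 5) / -6
  L_3(x) = x(x - 2)(x - 3) / 30
Then q(x) = -1·L_0(x) - 21·L_1(x) - 131/2·L_2(x) - 567/2·L_3(x).
Expanding and collecting terms gives q(x) = -2x^3 - (3/2)x^2 + x - 1.
Evaluating at x = -3: q(-3) = 73/2.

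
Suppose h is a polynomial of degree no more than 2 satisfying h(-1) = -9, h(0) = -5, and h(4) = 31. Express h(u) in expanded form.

h(u) = u^2 + 5u - 5

Using the Lagrange interpolation formula with nodes -1, 0, 4:
  L_0(u) = u(u - 4) / 5
  L_1(u) = (u + 1)(u - 4) / -4
  L_2(u) = (u + 1)u / 20
Then h(u) = -9·L_0(u) - 5·L_1(u) + 31·L_2(u).
Expanding and collecting terms gives h(u) = u^2 + 5u - 5.
Check: h(-1) = -9. ✓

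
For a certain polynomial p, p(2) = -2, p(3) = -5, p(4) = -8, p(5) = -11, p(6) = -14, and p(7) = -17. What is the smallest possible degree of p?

1

Forward differences of the values at s = 2, 3, 4, 5, 6, 7:
  p  : -2  -5  -8  -11  -14  -17
  Δ  : -3  -3  -3  -3  -3
  Δ^2: 0  0  0  0
  Δ^3: 0  0  0
  Δ^4: 0  0
  Δ^5: 0
The first differences are constant (-3) and nonzero, while all higher differences vanish, so the minimal degree is 1.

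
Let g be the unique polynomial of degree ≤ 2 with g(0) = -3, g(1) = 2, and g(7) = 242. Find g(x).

Write g(x) = ax^2 + bx + c. Substituting each data point gives a linear system:
  c = -3
  a + b + c = 2
  49a + 7b + c = 242
Solving the system yields a = 5, b = 0, c = -3.
So g(x) = 5x^2 - 3.
Check: g(1) = 2. ✓

g(x) = 5x^2 - 3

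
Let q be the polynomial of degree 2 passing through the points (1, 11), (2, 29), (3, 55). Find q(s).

Using the Lagrange interpolation formula with nodes 1, 2, 3:
  L_0(s) = (s - 2)(s - 3) / 2
  L_1(s) = (s - 1)(s - 3) / -1
  L_2(s) = (s - 1)(s - 2) / 2
Then q(s) = 11·L_0(s) + 29·L_1(s) + 55·L_2(s).
Expanding and collecting terms gives q(s) = 4s² + 6s + 1.
Check: q(2) = 29. ✓

q(s) = 4s^2 + 6s + 1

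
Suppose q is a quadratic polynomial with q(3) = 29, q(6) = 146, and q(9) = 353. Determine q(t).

Write q(t) = at^2 + bt + c. Substituting each data point gives a linear system:
  9a + 3b + c = 29
  36a + 6b + c = 146
  81a + 9b + c = 353
Solving the system yields a = 5, b = -6, c = 2.
So q(t) = 5t^2 - 6t + 2.
Check: q(9) = 353. ✓

q(t) = 5t^2 - 6t + 2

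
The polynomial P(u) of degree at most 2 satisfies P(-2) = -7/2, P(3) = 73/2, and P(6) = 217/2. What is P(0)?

Using the Lagrange interpolation formula with nodes -2, 3, 6:
  L_0(u) = (u - 3)(u - 6) / 40
  L_1(u) = (u + 2)(u - 6) / -15
  L_2(u) = (u + 2)(u - 3) / 24
Then P(u) = -7/2·L_0(u) + 73/2·L_1(u) + 217/2·L_2(u).
Expanding and collecting terms gives P(u) = 2u² + 6u + 1/2.
Evaluating at u = 0: P(0) = 1/2.

1/2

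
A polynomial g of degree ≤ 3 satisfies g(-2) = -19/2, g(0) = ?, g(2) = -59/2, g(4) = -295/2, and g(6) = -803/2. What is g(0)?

1/2

On equispaced nodes a degree-3 polynomial has vanishing fourth forward difference, so
  g(-2) - 4·g(0) + 6·g(2) - 4·g(4) + g(6) = 0.
Substituting the known values and solving for g(0):
  -4·g(0) = -2
  g(0) = 1/2.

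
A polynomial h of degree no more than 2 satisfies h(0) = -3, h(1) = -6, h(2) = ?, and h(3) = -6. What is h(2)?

The 3 known points determine the degree-2 polynomial uniquely.
Write h(s) = as^2 + bs + c. Substituting each data point gives a linear system:
  c = -3
  a + b + c = -6
  9a + 3b + c = -6
Solving the system yields a = 1, b = -4, c = -3.
So h(s) = s² - 4s - 3.
Then h(2) = -7.

-7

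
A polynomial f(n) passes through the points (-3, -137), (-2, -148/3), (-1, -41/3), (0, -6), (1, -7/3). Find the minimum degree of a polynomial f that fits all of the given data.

3

Forward differences of the values at n = -3, -2, -1, 0, 1:
  f  : -137  -148/3  -41/3  -6  -7/3
  Δ  : 263/3  107/3  23/3  11/3
  Δ^2: -52  -28  -4
  Δ^3: 24  24
  Δ^4: 0
The third differences are constant (24) and nonzero, while all higher differences vanish, so the minimal degree is 3.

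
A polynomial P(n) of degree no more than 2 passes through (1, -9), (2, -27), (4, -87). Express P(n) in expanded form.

Write P(n) = an^2 + bn + c. Substituting each data point gives a linear system:
  a + b + c = -9
  4a + 2b + c = -27
  16a + 4b + c = -87
Solving the system yields a = -4, b = -6, c = 1.
So P(n) = -4n² - 6n + 1.
Check: P(4) = -87. ✓

P(n) = -4n^2 - 6n + 1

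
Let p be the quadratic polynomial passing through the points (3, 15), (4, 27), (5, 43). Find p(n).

p(n) = 2n^2 - 2n + 3

Write p(n) = an^2 + bn + c. Substituting each data point gives a linear system:
  9a + 3b + c = 15
  16a + 4b + c = 27
  25a + 5b + c = 43
Solving the system yields a = 2, b = -2, c = 3.
So p(n) = 2n² - 2n + 3.
Check: p(3) = 15. ✓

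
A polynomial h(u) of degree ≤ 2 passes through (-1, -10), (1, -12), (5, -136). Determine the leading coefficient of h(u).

Write h(u) = au^2 + bu + c. Substituting each data point gives a linear system:
  a - b + c = -10
  a + b + c = -12
  25a + 5b + c = -136
Solving the system yields a = -5, b = -1, c = -6.
So h(u) = -5u^2 - u - 6.
The leading coefficient is -5.

-5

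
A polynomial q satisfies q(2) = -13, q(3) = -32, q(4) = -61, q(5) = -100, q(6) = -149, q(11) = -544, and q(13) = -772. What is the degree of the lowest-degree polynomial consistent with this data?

2

Divided differences on the nodes 2, 3, 4, 5, 6, 11, 13:
  order 0: -13  -32  -61  -100  -149  -544  -772
  order 1: -19  -29  -39  -49  -79  -114
  order 2: -5  -5  -5  -5  -5
  order 3: 0  0  0  0
  order 4: 0  0  0
  order 5: 0  0
  order 6: 0
The order-2 divided differences are all -5 (nonzero) and every higher order vanishes, so the data lies on a polynomial of degree exactly 2.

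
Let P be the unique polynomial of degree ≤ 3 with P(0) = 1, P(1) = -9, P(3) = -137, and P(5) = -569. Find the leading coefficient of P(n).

Write P(n) = an^3 + bn^2 + cn + d. Substituting each data point gives a linear system:
  d = 1
  a + b + c + d = -9
  27a + 9b + 3c + d = -137
  125a + 25b + 5c + d = -569
Solving the system yields a = -4, b = -2, c = -4, d = 1.
So P(n) = -4n^3 - 2n^2 - 4n + 1.
The leading coefficient is -4.

-4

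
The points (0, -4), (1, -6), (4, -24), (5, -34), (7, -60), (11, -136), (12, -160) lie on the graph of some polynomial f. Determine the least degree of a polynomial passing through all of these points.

2

Divided differences on the nodes 0, 1, 4, 5, 7, 11, 12:
  order 0: -4  -6  -24  -34  -60  -136  -160
  order 1: -2  -6  -10  -13  -19  -24
  order 2: -1  -1  -1  -1  -1
  order 3: 0  0  0  0
  order 4: 0  0  0
  order 5: 0  0
  order 6: 0
The order-2 divided differences are all -1 (nonzero) and every higher order vanishes, so the data lies on a polynomial of degree exactly 2.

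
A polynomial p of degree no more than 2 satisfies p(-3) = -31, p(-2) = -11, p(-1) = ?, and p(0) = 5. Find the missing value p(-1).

1

The 3 known points determine the degree-2 polynomial uniquely.
Write p(t) = at^2 + bt + c. Substituting each data point gives a linear system:
  9a - 3b + c = -31
  4a - 2b + c = -11
  c = 5
Solving the system yields a = -4, b = 0, c = 5.
So p(t) = -4t^2 + 5.
Then p(-1) = 1.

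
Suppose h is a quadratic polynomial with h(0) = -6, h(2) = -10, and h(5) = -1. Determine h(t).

h(t) = t^2 - 4t - 6

Using the Lagrange interpolation formula with nodes 0, 2, 5:
  L_0(t) = (t - 2)(t - 5) / 10
  L_1(t) = t(t - 5) / -6
  L_2(t) = t(t - 2) / 15
Then h(t) = -6·L_0(t) - 10·L_1(t) - 1·L_2(t).
Expanding and collecting terms gives h(t) = t² - 4t - 6.
Check: h(0) = -6. ✓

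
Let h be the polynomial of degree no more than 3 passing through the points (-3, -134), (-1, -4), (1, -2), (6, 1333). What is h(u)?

Write h(u) = au^3 + bu^2 + cu + d. Substituting each data point gives a linear system:
  -27a + 9b - 3c + d = -134
  -a + b - c + d = -4
  a + b + c + d = -2
  216a + 36b + 6c + d = 1333
Solving the system yields a = 6, b = 2, c = -5, d = -5.
So h(u) = 6u³ + 2u² - 5u - 5.
Check: h(6) = 1333. ✓

h(u) = 6u^3 + 2u^2 - 5u - 5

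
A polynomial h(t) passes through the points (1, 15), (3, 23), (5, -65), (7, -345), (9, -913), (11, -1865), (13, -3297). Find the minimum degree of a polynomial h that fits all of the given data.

Forward differences of the values at t = 1, 3, 5, 7, 9, 11, 13:
  h  : 15  23  -65  -345  -913  -1865  -3297
  Δ  : 8  -88  -280  -568  -952  -1432
  Δ^2: -96  -192  -288  -384  -480
  Δ^3: -96  -96  -96  -96
  Δ^4: 0  0  0
  Δ^5: 0  0
  Δ^6: 0
The third differences are constant (-96) and nonzero, while all higher differences vanish, so the minimal degree is 3.

3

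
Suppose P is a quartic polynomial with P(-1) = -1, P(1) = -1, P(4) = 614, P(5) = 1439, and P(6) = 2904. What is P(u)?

P(u) = 2u^4 + u^3 + 3u^2 - u - 6

Write P(u) = au^4 + bu^3 + cu^2 + du + e. Substituting each data point gives a linear system:
  a - b + c - d + e = -1
  a + b + c + d + e = -1
  256a + 64b + 16c + 4d + e = 614
  625a + 125b + 25c + 5d + e = 1439
  1296a + 216b + 36c + 6d + e = 2904
Solving the system yields a = 2, b = 1, c = 3, d = -1, e = -6.
So P(u) = 2u^4 + u^3 + 3u^2 - u - 6.
Check: P(-1) = -1. ✓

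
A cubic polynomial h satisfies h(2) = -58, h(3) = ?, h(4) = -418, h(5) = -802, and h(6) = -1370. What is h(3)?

The 4 known points determine the degree-3 polynomial uniquely.
Write h(u) = au^3 + bu^2 + cu + d. Substituting each data point gives a linear system:
  8a + 4b + 2c + d = -58
  64a + 16b + 4c + d = -418
  125a + 25b + 5c + d = -802
  216a + 36b + 6c + d = -1370
Solving the system yields a = -6, b = -2, c = 0, d = -2.
So h(u) = -6u³ - 2u² - 2.
Then h(3) = -182.

-182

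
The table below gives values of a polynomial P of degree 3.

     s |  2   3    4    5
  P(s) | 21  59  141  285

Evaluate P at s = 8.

Forward differences of the values at s = 2, 3, 4, 5:
  P  : 21  59  141  285
  Δ  : 38  82  144
  Δ^2: 44  62
  Δ^3: 18
The third differences are constant, confirming degree 3.
Interpolating (Newton forward form) and evaluating at s = 8 gives P(8) = 1269.

1269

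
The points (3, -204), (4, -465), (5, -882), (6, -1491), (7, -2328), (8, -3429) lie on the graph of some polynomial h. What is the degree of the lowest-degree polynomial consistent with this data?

3

Forward differences of the values at n = 3, 4, 5, 6, 7, 8:
  h  : -204  -465  -882  -1491  -2328  -3429
  Δ  : -261  -417  -609  -837  -1101
  Δ^2: -156  -192  -228  -264
  Δ^3: -36  -36  -36
  Δ^4: 0  0
  Δ^5: 0
The third differences are constant (-36) and nonzero, while all higher differences vanish, so the minimal degree is 3.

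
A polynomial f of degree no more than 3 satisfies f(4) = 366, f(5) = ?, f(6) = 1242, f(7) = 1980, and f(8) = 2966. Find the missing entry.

716

On equispaced nodes a degree-3 polynomial has vanishing fourth forward difference, so
  f(4) - 4·f(5) + 6·f(6) - 4·f(7) + f(8) = 0.
Substituting the known values and solving for f(5):
  -4·f(5) = -2864
  f(5) = 716.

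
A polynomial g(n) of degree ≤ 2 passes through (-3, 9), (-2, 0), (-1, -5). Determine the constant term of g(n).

Write g(n) = an^2 + bn + c. Substituting each data point gives a linear system:
  9a - 3b + c = 9
  4a - 2b + c = 0
  a - b + c = -5
Solving the system yields a = 2, b = 1, c = -6.
So g(n) = 2n^2 + n - 6.
The constant term is -6.

-6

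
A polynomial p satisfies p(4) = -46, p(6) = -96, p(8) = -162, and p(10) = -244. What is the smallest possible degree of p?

Forward differences of the values at x = 4, 6, 8, 10:
  p  : -46  -96  -162  -244
  Δ  : -50  -66  -82
  Δ^2: -16  -16
  Δ^3: 0
The second differences are constant (-16) and nonzero, while all higher differences vanish, so the minimal degree is 2.

2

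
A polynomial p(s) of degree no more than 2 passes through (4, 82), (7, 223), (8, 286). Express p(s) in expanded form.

p(s) = 4s^2 + 3s + 6

Write p(s) = as^2 + bs + c. Substituting each data point gives a linear system:
  16a + 4b + c = 82
  49a + 7b + c = 223
  64a + 8b + c = 286
Solving the system yields a = 4, b = 3, c = 6.
So p(s) = 4s^2 + 3s + 6.
Check: p(8) = 286. ✓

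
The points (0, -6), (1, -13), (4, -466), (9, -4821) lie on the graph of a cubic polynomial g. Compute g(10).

-6556

Using the Lagrange interpolation formula with nodes 0, 1, 4, 9:
  L_0(n) = (n - 1)(n - 4)(n - 9) / -36
  L_1(n) = n(n - 4)(n - 9) / 24
  L_2(n) = n(n - 1)(n - 9) / -60
  L_3(n) = n(n - 1)(n - 4) / 360
Then g(n) = -6·L_0(n) - 13·L_1(n) - 466·L_2(n) - 4821·L_3(n).
Expanding and collecting terms gives g(n) = -6n³ - 6n² + 5n - 6.
Evaluating at n = 10: g(10) = -6556.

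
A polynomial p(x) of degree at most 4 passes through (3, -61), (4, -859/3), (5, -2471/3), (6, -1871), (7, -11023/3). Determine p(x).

p(x) = -2x^4 + 3x^3 + 2x^2 - (1/3)x + 3

Write p(x) = ax^4 + bx^3 + cx^2 + dx + e. Substituting each data point gives a linear system:
  81a + 27b + 9c + 3d + e = -61
  256a + 64b + 16c + 4d + e = -859/3
  625a + 125b + 25c + 5d + e = -2471/3
  1296a + 216b + 36c + 6d + e = -1871
  2401a + 343b + 49c + 7d + e = -11023/3
Solving the system yields a = -2, b = 3, c = 2, d = -1/3, e = 3.
So p(x) = -2x^4 + 3x^3 + 2x^2 - (1/3)x + 3.
Check: p(6) = -1871. ✓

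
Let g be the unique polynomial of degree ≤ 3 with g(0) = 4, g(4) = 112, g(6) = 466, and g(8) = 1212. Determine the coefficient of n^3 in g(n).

3

Write g(n) = an^3 + bn^2 + cn + d. Substituting each data point gives a linear system:
  d = 4
  64a + 16b + 4c + d = 112
  216a + 36b + 6c + d = 466
  512a + 64b + 8c + d = 1212
Solving the system yields a = 3, b = -5, c = -1, d = 4.
So g(n) = 3n^3 - 5n^2 - n + 4.
The leading coefficient is 3.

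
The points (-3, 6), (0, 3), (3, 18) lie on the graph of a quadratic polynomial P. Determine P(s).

P(s) = s^2 + 2s + 3

Write P(s) = as^2 + bs + c. Substituting each data point gives a linear system:
  9a - 3b + c = 6
  c = 3
  9a + 3b + c = 18
Solving the system yields a = 1, b = 2, c = 3.
So P(s) = s^2 + 2s + 3.
Check: P(0) = 3. ✓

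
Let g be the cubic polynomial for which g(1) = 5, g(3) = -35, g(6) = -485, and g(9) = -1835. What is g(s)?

Using the Lagrange interpolation formula with nodes 1, 3, 6, 9:
  L_0(s) = (s - 3)(s - 6)(s - 9) / -80
  L_1(s) = (s - 1)(s - 6)(s - 9) / 36
  L_2(s) = (s - 1)(s - 3)(s - 9) / -45
  L_3(s) = (s - 1)(s - 3)(s - 6) / 144
Then g(s) = 5·L_0(s) - 35·L_1(s) - 485·L_2(s) - 1835·L_3(s).
Expanding and collecting terms gives g(s) = -3s^3 + 4s^2 + 3s + 1.
Check: g(3) = -35. ✓

g(s) = -3s^3 + 4s^2 + 3s + 1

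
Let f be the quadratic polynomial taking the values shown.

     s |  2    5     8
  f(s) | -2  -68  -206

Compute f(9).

Using the Lagrange interpolation formula with nodes 2, 5, 8:
  L_0(s) = (s - 5)(s - 8) / 18
  L_1(s) = (s - 2)(s - 8) / -9
  L_2(s) = (s - 2)(s - 5) / 18
Then f(s) = -2·L_0(s) - 68·L_1(s) - 206·L_2(s).
Expanding and collecting terms gives f(s) = -4s^2 + 6s + 2.
Evaluating at s = 9: f(9) = -268.

-268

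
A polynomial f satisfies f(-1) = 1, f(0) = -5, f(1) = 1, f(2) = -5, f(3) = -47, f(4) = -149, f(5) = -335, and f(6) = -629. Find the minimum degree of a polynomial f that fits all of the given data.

3

Forward differences of the values at s = -1, 0, 1, 2, 3, 4, 5, 6:
  f  : 1  -5  1  -5  -47  -149  -335  -629
  Δ  : -6  6  -6  -42  -102  -186  -294
  Δ^2: 12  -12  -36  -60  -84  -108
  Δ^3: -24  -24  -24  -24  -24
  Δ^4: 0  0  0  0
  Δ^5: 0  0  0
  Δ^6: 0  0
  Δ^7: 0
The third differences are constant (-24) and nonzero, while all higher differences vanish, so the minimal degree is 3.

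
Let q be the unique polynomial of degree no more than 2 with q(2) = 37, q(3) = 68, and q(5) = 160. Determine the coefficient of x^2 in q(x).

5

Write q(x) = ax^2 + bx + c. Substituting each data point gives a linear system:
  4a + 2b + c = 37
  9a + 3b + c = 68
  25a + 5b + c = 160
Solving the system yields a = 5, b = 6, c = 5.
So q(x) = 5x^2 + 6x + 5.
The leading coefficient is 5.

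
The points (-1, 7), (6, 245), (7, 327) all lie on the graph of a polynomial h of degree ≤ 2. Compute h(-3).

47

Write h(x) = ax^2 + bx + c. Substituting each data point gives a linear system:
  a - b + c = 7
  36a + 6b + c = 245
  49a + 7b + c = 327
Solving the system yields a = 6, b = 4, c = 5.
So h(x) = 6x^2 + 4x + 5.
Then h(-3) = 47.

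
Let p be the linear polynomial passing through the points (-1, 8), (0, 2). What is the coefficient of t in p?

-6

Write p(t) = at + b. Substituting each data point gives a linear system:
  -a + b = 8
  b = 2
Solving the system yields a = -6, b = 2.
So p(t) = -6t + 2.
The leading coefficient is -6.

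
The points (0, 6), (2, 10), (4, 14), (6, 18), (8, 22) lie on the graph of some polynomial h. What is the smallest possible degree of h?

1

Forward differences of the values at s = 0, 2, 4, 6, 8:
  h  : 6  10  14  18  22
  Δ  : 4  4  4  4
  Δ^2: 0  0  0
  Δ^3: 0  0
  Δ^4: 0
The first differences are constant (4) and nonzero, while all higher differences vanish, so the minimal degree is 1.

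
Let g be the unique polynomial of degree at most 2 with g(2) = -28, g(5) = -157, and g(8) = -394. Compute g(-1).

-7

Write g(s) = as^2 + bs + c. Substituting each data point gives a linear system:
  4a + 2b + c = -28
  25a + 5b + c = -157
  64a + 8b + c = -394
Solving the system yields a = -6, b = -1, c = -2.
So g(s) = -6s^2 - s - 2.
Then g(-1) = -7.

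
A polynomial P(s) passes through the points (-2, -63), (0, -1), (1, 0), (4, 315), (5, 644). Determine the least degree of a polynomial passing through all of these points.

Divided differences on the nodes -2, 0, 1, 4, 5:
  order 0: -63  -1  0  315  644
  order 1: 31  1  105  329
  order 2: -10  26  56
  order 3: 6  6
  order 4: 0
The order-3 divided differences are all 6 (nonzero) and every higher order vanishes, so the data lies on a polynomial of degree exactly 3.

3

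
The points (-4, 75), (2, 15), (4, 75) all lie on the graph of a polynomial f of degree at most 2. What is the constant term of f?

-5

Write f(s) = as^2 + bs + c. Substituting each data point gives a linear system:
  16a - 4b + c = 75
  4a + 2b + c = 15
  16a + 4b + c = 75
Solving the system yields a = 5, b = 0, c = -5.
So f(s) = 5s^2 - 5.
The constant term is -5.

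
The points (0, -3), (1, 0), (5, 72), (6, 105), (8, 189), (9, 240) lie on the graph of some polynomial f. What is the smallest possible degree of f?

2

Divided differences on the nodes 0, 1, 5, 6, 8, 9:
  order 0: -3  0  72  105  189  240
  order 1: 3  18  33  42  51
  order 2: 3  3  3  3
  order 3: 0  0  0
  order 4: 0  0
  order 5: 0
The order-2 divided differences are all 3 (nonzero) and every higher order vanishes, so the data lies on a polynomial of degree exactly 2.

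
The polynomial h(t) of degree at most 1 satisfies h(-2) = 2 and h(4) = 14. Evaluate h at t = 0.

6

Write h(t) = at + b. Substituting each data point gives a linear system:
  -2a + b = 2
  4a + b = 14
Solving the system yields a = 2, b = 6.
So h(t) = 2t + 6.
Then h(0) = 6.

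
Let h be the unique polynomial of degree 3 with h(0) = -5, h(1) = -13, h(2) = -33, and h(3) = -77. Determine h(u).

h(u) = -2u^3 - 6u - 5

Using the Lagrange interpolation formula with nodes 0, 1, 2, 3:
  L_0(u) = (u - 1)(u - 2)(u - 3) / -6
  L_1(u) = u(u - 2)(u - 3) / 2
  L_2(u) = u(u - 1)(u - 3) / -2
  L_3(u) = u(u - 1)(u - 2) / 6
Then h(u) = -5·L_0(u) - 13·L_1(u) - 33·L_2(u) - 77·L_3(u).
Expanding and collecting terms gives h(u) = -2u^3 - 6u - 5.
Check: h(0) = -5. ✓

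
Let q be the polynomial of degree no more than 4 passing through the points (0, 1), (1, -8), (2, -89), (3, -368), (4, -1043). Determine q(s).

Write q(s) = as^4 + bs^3 + cs^2 + ds + e. Substituting each data point gives a linear system:
  e = 1
  a + b + c + d + e = -8
  16a + 8b + 4c + 2d + e = -89
  81a + 27b + 9c + 3d + e = -368
  256a + 64b + 16c + 4d + e = -1043
Solving the system yields a = -3, b = -3, c = -6, d = 3, e = 1.
So q(s) = -3s^4 - 3s^3 - 6s^2 + 3s + 1.
Check: q(1) = -8. ✓

q(s) = -3s^4 - 3s^3 - 6s^2 + 3s + 1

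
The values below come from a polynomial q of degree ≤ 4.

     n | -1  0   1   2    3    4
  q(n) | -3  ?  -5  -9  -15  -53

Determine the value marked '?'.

On equispaced nodes a degree-4 polynomial has vanishing fifth forward difference, so
  - q(-1) + 5·q(0) - 10·q(1) + 10·q(2) - 5·q(3) + q(4) = 0.
Substituting the known values and solving for q(0):
  5·q(0) = 15
  q(0) = 3.

3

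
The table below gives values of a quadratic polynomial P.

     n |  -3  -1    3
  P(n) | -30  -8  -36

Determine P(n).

Using the Lagrange interpolation formula with nodes -3, -1, 3:
  L_0(n) = (n + 1)(n - 3) / 12
  L_1(n) = (n + 3)(n - 3) / -8
  L_2(n) = (n + 3)(n + 1) / 24
Then P(n) = -30·L_0(n) - 8·L_1(n) - 36·L_2(n).
Expanding and collecting terms gives P(n) = -3n² - n - 6.
Check: P(3) = -36. ✓

P(n) = -3n^2 - n - 6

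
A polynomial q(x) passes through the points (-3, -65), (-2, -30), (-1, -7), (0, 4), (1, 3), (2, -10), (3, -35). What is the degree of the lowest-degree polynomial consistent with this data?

2

Forward differences of the values at x = -3, -2, -1, 0, 1, 2, 3:
  q  : -65  -30  -7  4  3  -10  -35
  Δ  : 35  23  11  -1  -13  -25
  Δ^2: -12  -12  -12  -12  -12
  Δ^3: 0  0  0  0
  Δ^4: 0  0  0
  Δ^5: 0  0
  Δ^6: 0
The second differences are constant (-12) and nonzero, while all higher differences vanish, so the minimal degree is 2.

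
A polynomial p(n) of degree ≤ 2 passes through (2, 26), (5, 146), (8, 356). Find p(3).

Write p(n) = an^2 + bn + c. Substituting each data point gives a linear system:
  4a + 2b + c = 26
  25a + 5b + c = 146
  64a + 8b + c = 356
Solving the system yields a = 5, b = 5, c = -4.
So p(n) = 5n^2 + 5n - 4.
Then p(3) = 56.

56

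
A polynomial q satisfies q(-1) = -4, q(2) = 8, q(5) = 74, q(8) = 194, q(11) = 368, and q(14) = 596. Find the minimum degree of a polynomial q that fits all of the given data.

Forward differences of the values at x = -1, 2, 5, 8, 11, 14:
  q  : -4  8  74  194  368  596
  Δ  : 12  66  120  174  228
  Δ^2: 54  54  54  54
  Δ^3: 0  0  0
  Δ^4: 0  0
  Δ^5: 0
The second differences are constant (54) and nonzero, while all higher differences vanish, so the minimal degree is 2.

2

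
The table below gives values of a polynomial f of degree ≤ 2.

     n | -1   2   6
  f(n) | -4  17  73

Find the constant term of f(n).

Write f(n) = an^2 + bn + c. Substituting each data point gives a linear system:
  a - b + c = -4
  4a + 2b + c = 17
  36a + 6b + c = 73
Solving the system yields a = 1, b = 6, c = 1.
So f(n) = n^2 + 6n + 1.
The constant term is 1.

1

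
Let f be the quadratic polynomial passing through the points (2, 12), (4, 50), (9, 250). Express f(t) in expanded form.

f(t) = 3t^2 + t - 2

Write f(t) = at^2 + bt + c. Substituting each data point gives a linear system:
  4a + 2b + c = 12
  16a + 4b + c = 50
  81a + 9b + c = 250
Solving the system yields a = 3, b = 1, c = -2.
So f(t) = 3t^2 + t - 2.
Check: f(2) = 12. ✓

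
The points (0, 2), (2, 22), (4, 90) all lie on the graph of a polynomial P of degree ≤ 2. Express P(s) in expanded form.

Using the Lagrange interpolation formula with nodes 0, 2, 4:
  L_0(s) = (s - 2)(s - 4) / 8
  L_1(s) = s(s - 4) / -4
  L_2(s) = s(s - 2) / 8
Then P(s) = 2·L_0(s) + 22·L_1(s) + 90·L_2(s).
Expanding and collecting terms gives P(s) = 6s^2 - 2s + 2.
Check: P(0) = 2. ✓

P(s) = 6s^2 - 2s + 2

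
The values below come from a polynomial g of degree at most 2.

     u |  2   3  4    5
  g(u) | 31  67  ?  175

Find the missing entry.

On equispaced nodes a degree-2 polynomial has vanishing third forward difference, so
  - g(2) + 3·g(3) - 3·g(4) + g(5) = 0.
Substituting the known values and solving for g(4):
  -3·g(4) = -345
  g(4) = 115.

115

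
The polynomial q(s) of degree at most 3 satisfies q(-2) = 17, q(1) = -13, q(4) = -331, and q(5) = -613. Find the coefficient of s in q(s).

-2

Write q(s) = as^3 + bs^2 + cs + d. Substituting each data point gives a linear system:
  -8a + 4b - 2c + d = 17
  a + b + c + d = -13
  64a + 16b + 4c + d = -331
  125a + 25b + 5c + d = -613
Solving the system yields a = -4, b = -4, c = -2, d = -3.
So q(s) = -4s³ - 4s² - 2s - 3.
The coefficient of s is -2.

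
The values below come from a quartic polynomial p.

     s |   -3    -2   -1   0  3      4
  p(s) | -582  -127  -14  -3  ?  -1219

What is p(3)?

The 5 known points determine the degree-4 polynomial uniquely.
Write p(s) = as^4 + bs^3 + cs^2 + ds + e. Substituting each data point gives a linear system:
  81a - 27b + 9c - 3d + e = -582
  16a - 8b + 4c - 2d + e = -127
  a - b + c - d + e = -14
  e = -3
  256a + 64b + 16c + 4d + e = -1219
Solving the system yields a = -6, b = 4, c = 3, d = 4, e = -3.
So p(s) = -6s^4 + 4s^3 + 3s^2 + 4s - 3.
Then p(3) = -342.

-342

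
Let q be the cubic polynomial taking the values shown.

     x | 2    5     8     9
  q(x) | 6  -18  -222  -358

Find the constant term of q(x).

2

Write q(x) = ax^3 + bx^2 + cx + d. Substituting each data point gives a linear system:
  8a + 4b + 2c + d = 6
  125a + 25b + 5c + d = -18
  512a + 64b + 8c + d = -222
  729a + 81b + 9c + d = -358
Solving the system yields a = -1, b = 5, c = -4, d = 2.
So q(x) = -x^3 + 5x^2 - 4x + 2.
The constant term is 2.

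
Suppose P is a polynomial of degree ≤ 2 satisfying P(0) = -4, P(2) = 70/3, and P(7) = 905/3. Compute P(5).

Using the Lagrange interpolation formula with nodes 0, 2, 7:
  L_0(t) = (t - 2)(t - 7) / 14
  L_1(t) = t(t - 7) / -10
  L_2(t) = t(t - 2) / 35
Then P(t) = -4·L_0(t) + 70/3·L_1(t) + 905/3·L_2(t).
Expanding and collecting terms gives P(t) = 6t^2 + (5/3)t - 4.
Evaluating at t = 5: P(5) = 463/3.

463/3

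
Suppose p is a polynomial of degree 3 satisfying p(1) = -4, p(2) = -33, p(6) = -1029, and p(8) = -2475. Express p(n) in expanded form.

Write p(n) = an^3 + bn^2 + cn + d. Substituting each data point gives a linear system:
  a + b + c + d = -4
  8a + 4b + 2c + d = -33
  216a + 36b + 6c + d = -1029
  512a + 64b + 8c + d = -2475
Solving the system yields a = -5, b = 1, c = 3, d = -3.
So p(n) = -5n³ + n² + 3n - 3.
Check: p(8) = -2475. ✓

p(n) = -5n^3 + n^2 + 3n - 3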